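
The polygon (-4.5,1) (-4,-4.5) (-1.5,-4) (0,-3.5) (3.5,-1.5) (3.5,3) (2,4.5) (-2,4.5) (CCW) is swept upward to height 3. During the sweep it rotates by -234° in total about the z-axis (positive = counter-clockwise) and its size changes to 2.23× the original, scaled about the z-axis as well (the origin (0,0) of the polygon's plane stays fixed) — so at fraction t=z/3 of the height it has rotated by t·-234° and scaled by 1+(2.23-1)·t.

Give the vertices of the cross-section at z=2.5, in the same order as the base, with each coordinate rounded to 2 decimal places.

t = z/height = 2.5/3 = 0.833333
s = 1 + (scale-1)·z/height = 1 + (2.23-1)·2.5/3 = 2.025000
θ = twist·z/height = -234°·2.5/3 = -195.0000° = -3.403392 rad
cos θ = -0.965926, sin θ = 0.258819 (intermediates below are computed at full precision and shown rounded to 5 d.p.)
v1: (-4.5,1) → rotate → (4.08785,-2.13061) → ×s → (8.27789,-4.31449) → (8.28,-4.31)
v2: (-4,-4.5) → rotate → (5.02839,3.31139) → ×s → (10.18249,6.70556) → (10.18,6.71)
v3: (-1.5,-4) → rotate → (2.48416,3.47547) → ×s → (5.03043,7.03784) → (5.03,7.04)
v4: (0,-3.5) → rotate → (0.90587,3.38074) → ×s → (1.83438,6.84600) → (1.83,6.85)
v5: (3.5,-1.5) → rotate → (-2.99251,2.35476) → ×s → (-6.05984,4.76838) → (-6.06,4.77)
v6: (3.5,3) → rotate → (-4.15720,-1.99191) → ×s → (-8.41832,-4.03362) → (-8.42,-4.03)
v7: (2,4.5) → rotate → (-3.09654,-3.82903) → ×s → (-6.27049,-7.75378) → (-6.27,-7.75)
v8: (-2,4.5) → rotate → (0.76717,-4.86430) → ×s → (1.55351,-9.85022) → (1.55,-9.85)

Cross-section at z=2.5: (8.28,-4.31) (10.18,6.71) (5.03,7.04) (1.83,6.85) (-6.06,4.77) (-8.42,-4.03) (-6.27,-7.75) (1.55,-9.85)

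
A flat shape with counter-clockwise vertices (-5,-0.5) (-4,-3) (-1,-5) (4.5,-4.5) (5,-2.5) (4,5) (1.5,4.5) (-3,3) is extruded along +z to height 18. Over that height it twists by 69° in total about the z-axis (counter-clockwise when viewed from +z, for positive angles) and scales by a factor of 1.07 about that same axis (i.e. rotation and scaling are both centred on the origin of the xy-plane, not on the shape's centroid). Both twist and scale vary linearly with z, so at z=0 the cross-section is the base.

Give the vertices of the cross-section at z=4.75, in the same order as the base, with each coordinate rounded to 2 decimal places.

t = z/height = 4.75/18 = 0.263889
s = 1 + (scale-1)·z/height = 1 + (1.07-1)·4.75/18 = 1.018472
θ = twist·z/height = 69°·4.75/18 = 18.2083° = 0.317795 rad
cos θ = 0.949927, sin θ = 0.312473 (intermediates below are computed at full precision and shown rounded to 5 d.p.)
v1: (-5,-0.5) → rotate → (-4.59340,-2.03733) → ×s → (-4.67825,-2.07496) → (-4.68,-2.07)
v2: (-4,-3) → rotate → (-2.86229,-4.09967) → ×s → (-2.91516,-4.17540) → (-2.92,-4.18)
v3: (-1,-5) → rotate → (0.61244,-5.06211) → ×s → (0.62375,-5.15561) → (0.62,-5.16)
v4: (4.5,-4.5) → rotate → (5.68080,-2.86854) → ×s → (5.78574,-2.92153) → (5.79,-2.92)
v5: (5,-2.5) → rotate → (5.53082,-0.81245) → ×s → (5.63298,-0.82746) → (5.63,-0.83)
v6: (4,5) → rotate → (2.23734,5.99953) → ×s → (2.27867,6.11035) → (2.28,6.11)
v7: (1.5,4.5) → rotate → (0.01876,4.74338) → ×s → (0.01911,4.83100) → (0.02,4.83)
v8: (-3,3) → rotate → (-3.78720,1.91236) → ×s → (-3.85716,1.94769) → (-3.86,1.95)

Cross-section at z=4.75: (-4.68,-2.07) (-2.92,-4.18) (0.62,-5.16) (5.79,-2.92) (5.63,-0.83) (2.28,6.11) (0.02,4.83) (-3.86,1.95)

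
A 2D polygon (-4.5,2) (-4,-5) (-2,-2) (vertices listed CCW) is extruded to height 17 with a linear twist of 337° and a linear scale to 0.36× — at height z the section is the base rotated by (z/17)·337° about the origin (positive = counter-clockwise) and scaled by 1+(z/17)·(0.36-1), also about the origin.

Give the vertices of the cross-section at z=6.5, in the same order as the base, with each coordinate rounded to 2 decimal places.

t = z/height = 6.5/17 = 0.382353
s = 1 + (scale-1)·z/height = 1 + (0.36-1)·6.5/17 = 0.755294
θ = twist·z/height = 337°·6.5/17 = 128.8529° = 2.248908 rad
cos θ = -0.627324, sin θ = 0.778759 (intermediates below are computed at full precision and shown rounded to 5 d.p.)
v1: (-4.5,2) → rotate → (1.26544,-4.75906) → ×s → (0.95578,-3.59449) → (0.96,-3.59)
v2: (-4,-5) → rotate → (6.40309,0.02158) → ×s → (4.83621,0.01630) → (4.84,0.02)
v3: (-2,-2) → rotate → (2.81216,-0.30287) → ×s → (2.12401,-0.22876) → (2.12,-0.23)

Cross-section at z=6.5: (0.96,-3.59) (4.84,0.02) (2.12,-0.23)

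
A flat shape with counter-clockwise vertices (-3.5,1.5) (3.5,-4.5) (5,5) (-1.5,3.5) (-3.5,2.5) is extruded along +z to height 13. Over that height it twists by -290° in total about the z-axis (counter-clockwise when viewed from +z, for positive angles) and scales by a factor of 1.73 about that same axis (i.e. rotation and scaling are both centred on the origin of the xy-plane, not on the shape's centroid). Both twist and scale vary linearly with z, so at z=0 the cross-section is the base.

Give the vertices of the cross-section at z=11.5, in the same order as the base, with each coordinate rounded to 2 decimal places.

Cross-section at z=11.5: (-1.06,-6.18) (5.86,7.33) (-9.92,6.09) (-5.03,-3.74) (-2.66,-6.56)

t = z/height = 11.5/13 = 0.884615
s = 1 + (scale-1)·z/height = 1 + (1.73-1)·11.5/13 = 1.645769
θ = twist·z/height = -290°·11.5/13 = -256.5385° = -4.477441 rad
cos θ = -0.232793, sin θ = 0.972526 (intermediates below are computed at full precision and shown rounded to 5 d.p.)
v1: (-3.5,1.5) → rotate → (-0.64402,-3.75303) → ×s → (-1.05990,-6.17662) → (-1.06,-6.18)
v2: (3.5,-4.5) → rotate → (3.56159,4.45141) → ×s → (5.86156,7.32599) → (5.86,7.33)
v3: (5,5) → rotate → (-6.02659,3.69867) → ×s → (-9.91838,6.08716) → (-9.92,6.09)
v4: (-1.5,3.5) → rotate → (-3.05465,-2.27356) → ×s → (-5.02725,-3.74176) → (-5.03,-3.74)
v5: (-3.5,2.5) → rotate → (-1.61654,-3.98582) → ×s → (-2.66046,-6.55975) → (-2.66,-6.56)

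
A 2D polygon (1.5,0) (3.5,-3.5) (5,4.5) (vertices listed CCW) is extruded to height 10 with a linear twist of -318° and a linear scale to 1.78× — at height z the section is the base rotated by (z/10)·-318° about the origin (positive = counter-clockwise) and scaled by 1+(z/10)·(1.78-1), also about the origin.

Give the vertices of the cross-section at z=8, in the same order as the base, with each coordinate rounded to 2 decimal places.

t = z/height = 8/10 = 0.8
s = 1 + (scale-1)·z/height = 1 + (1.78-1)·8/10 = 1.624000
θ = twist·z/height = -318°·8/10 = -254.4000° = -4.440118 rad
cos θ = -0.268920, sin θ = 0.963163 (intermediates below are computed at full precision and shown rounded to 5 d.p.)
v1: (1.5,0) → rotate → (-0.40338,1.44474) → ×s → (-0.65509,2.34626) → (-0.66,2.35)
v2: (3.5,-3.5) → rotate → (2.42985,4.31229) → ×s → (3.94608,7.00316) → (3.95,7.00)
v3: (5,4.5) → rotate → (-5.67883,3.60567) → ×s → (-9.22242,5.85561) → (-9.22,5.86)

Cross-section at z=8: (-0.66,2.35) (3.95,7.00) (-9.22,5.86)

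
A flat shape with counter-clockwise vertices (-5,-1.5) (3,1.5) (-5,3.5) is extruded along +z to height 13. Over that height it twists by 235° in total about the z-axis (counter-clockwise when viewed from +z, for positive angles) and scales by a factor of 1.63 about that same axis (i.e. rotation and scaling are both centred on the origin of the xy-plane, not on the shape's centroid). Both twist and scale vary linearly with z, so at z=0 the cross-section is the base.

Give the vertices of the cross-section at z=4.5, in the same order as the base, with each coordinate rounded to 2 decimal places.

t = z/height = 4.5/13 = 0.346154
s = 1 + (scale-1)·z/height = 1 + (1.63-1)·4.5/13 = 1.218077
θ = twist·z/height = 235°·4.5/13 = 81.3462° = 1.419758 rad
cos θ = 0.150465, sin θ = 0.988615 (intermediates below are computed at full precision and shown rounded to 5 d.p.)
v1: (-5,-1.5) → rotate → (0.73060,-5.16877) → ×s → (0.88993,-6.29596) → (0.89,-6.30)
v2: (3,1.5) → rotate → (-1.03153,3.19154) → ×s → (-1.25648,3.88754) → (-1.26,3.89)
v3: (-5,3.5) → rotate → (-4.21248,-4.41645) → ×s → (-5.13112,-5.37958) → (-5.13,-5.38)

Cross-section at z=4.5: (0.89,-6.30) (-1.26,3.89) (-5.13,-5.38)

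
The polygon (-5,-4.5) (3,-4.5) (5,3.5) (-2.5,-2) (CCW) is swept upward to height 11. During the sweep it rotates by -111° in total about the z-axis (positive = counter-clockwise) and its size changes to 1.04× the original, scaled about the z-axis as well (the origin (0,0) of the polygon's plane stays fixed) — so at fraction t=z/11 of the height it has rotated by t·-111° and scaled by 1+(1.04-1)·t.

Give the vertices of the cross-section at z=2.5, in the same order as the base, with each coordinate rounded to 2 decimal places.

Cross-section at z=2.5: (-6.50,-1.96) (0.80,-5.40) (6.07,1.04) (-3.14,-0.75)

t = z/height = 2.5/11 = 0.227273
s = 1 + (scale-1)·z/height = 1 + (1.04-1)·2.5/11 = 1.009091
θ = twist·z/height = -111°·2.5/11 = -25.2273° = -0.440299 rad
cos θ = 0.904624, sin θ = -0.426210 (intermediates below are computed at full precision and shown rounded to 5 d.p.)
v1: (-5,-4.5) → rotate → (-6.44107,-1.93976) → ×s → (-6.49962,-1.95739) → (-6.50,-1.96)
v2: (3,-4.5) → rotate → (0.79593,-5.34944) → ×s → (0.80316,-5.39807) → (0.80,-5.40)
v3: (5,3.5) → rotate → (6.01486,1.03514) → ×s → (6.06954,1.04455) → (6.07,1.04)
v4: (-2.5,-2) → rotate → (-3.11398,-0.74372) → ×s → (-3.14229,-0.75048) → (-3.14,-0.75)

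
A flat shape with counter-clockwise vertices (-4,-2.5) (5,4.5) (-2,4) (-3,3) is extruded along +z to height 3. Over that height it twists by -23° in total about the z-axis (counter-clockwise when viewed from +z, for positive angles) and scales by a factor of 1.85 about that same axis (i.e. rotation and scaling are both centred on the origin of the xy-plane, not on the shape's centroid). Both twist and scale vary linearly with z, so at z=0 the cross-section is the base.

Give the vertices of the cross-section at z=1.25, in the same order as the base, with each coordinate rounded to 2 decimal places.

t = z/height = 1.25/3 = 0.416667
s = 1 + (scale-1)·z/height = 1 + (1.85-1)·1.25/3 = 1.354167
θ = twist·z/height = -23°·1.25/3 = -9.5833° = -0.167261 rad
cos θ = 0.986045, sin θ = -0.166482 (intermediates below are computed at full precision and shown rounded to 5 d.p.)
v1: (-4,-2.5) → rotate → (-4.36038,-1.79918) → ×s → (-5.90469,-2.43639) → (-5.90,-2.44)
v2: (5,4.5) → rotate → (5.67939,3.60479) → ×s → (7.69084,4.88149) → (7.69,4.88)
v3: (-2,4) → rotate → (-1.30616,4.27714) → ×s → (-1.76876,5.79196) → (-1.77,5.79)
v4: (-3,3) → rotate → (-2.45869,3.45758) → ×s → (-3.32947,4.68214) → (-3.33,4.68)

Cross-section at z=1.25: (-5.90,-2.44) (7.69,4.88) (-1.77,5.79) (-3.33,4.68)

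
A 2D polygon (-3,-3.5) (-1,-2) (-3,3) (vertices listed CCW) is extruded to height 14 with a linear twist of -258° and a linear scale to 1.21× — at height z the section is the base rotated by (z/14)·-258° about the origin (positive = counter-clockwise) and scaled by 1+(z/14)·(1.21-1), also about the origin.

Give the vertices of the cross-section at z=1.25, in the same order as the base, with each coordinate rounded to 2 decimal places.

t = z/height = 1.25/14 = 0.0892857
s = 1 + (scale-1)·z/height = 1 + (1.21-1)·1.25/14 = 1.018750
θ = twist·z/height = -258°·1.25/14 = -23.0357° = -0.402049 rad
cos θ = 0.920261, sin θ = -0.391305 (intermediates below are computed at full precision and shown rounded to 5 d.p.)
v1: (-3,-3.5) → rotate → (-4.13035,-2.04700) → ×s → (-4.20779,-2.08538) → (-4.21,-2.09)
v2: (-1,-2) → rotate → (-1.70287,-1.44922) → ×s → (-1.73480,-1.47639) → (-1.73,-1.48)
v3: (-3,3) → rotate → (-1.58687,3.93470) → ×s → (-1.61662,4.00847) → (-1.62,4.01)

Cross-section at z=1.25: (-4.21,-2.09) (-1.73,-1.48) (-1.62,4.01)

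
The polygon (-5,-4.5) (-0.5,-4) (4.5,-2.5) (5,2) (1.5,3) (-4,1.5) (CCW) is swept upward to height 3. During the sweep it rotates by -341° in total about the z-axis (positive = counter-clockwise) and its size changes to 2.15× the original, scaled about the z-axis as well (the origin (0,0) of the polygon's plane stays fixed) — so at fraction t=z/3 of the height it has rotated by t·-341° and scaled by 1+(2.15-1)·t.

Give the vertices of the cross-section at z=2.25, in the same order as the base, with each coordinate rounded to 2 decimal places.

Cross-section at z=2.25: (10.42,-6.96) (7.45,0.93) (2.45,9.27) (-5.90,8.11) (-6.10,1.33) (-0.87,-7.91)

t = z/height = 2.25/3 = 0.75
s = 1 + (scale-1)·z/height = 1 + (2.15-1)·2.25/3 = 1.862500
θ = twist·z/height = -341°·2.25/3 = -255.7500° = -4.463680 rad
cos θ = -0.246153, sin θ = 0.969231 (intermediates below are computed at full precision and shown rounded to 5 d.p.)
v1: (-5,-4.5) → rotate → (5.59231,-3.73846) → ×s → (10.41567,-6.96289) → (10.42,-6.96)
v2: (-0.5,-4) → rotate → (4.00000,0.50000) → ×s → (7.45000,0.93125) → (7.45,0.93)
v3: (4.5,-2.5) → rotate → (1.31539,4.97692) → ×s → (2.44991,9.26952) → (2.45,9.27)
v4: (5,2) → rotate → (-3.16923,4.35385) → ×s → (-5.90269,8.10904) → (-5.90,8.11)
v5: (1.5,3) → rotate → (-3.27692,0.71539) → ×s → (-6.10327,1.33241) → (-6.10,1.33)
v6: (-4,1.5) → rotate → (-0.46923,-4.24615) → ×s → (-0.87395,-7.90846) → (-0.87,-7.91)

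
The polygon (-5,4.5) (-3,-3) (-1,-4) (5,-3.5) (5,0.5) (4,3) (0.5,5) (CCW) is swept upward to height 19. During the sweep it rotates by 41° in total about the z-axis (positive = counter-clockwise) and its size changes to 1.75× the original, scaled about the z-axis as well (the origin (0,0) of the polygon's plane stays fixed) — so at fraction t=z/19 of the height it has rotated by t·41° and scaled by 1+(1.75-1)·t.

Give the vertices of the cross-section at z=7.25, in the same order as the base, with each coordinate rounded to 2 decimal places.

t = z/height = 7.25/19 = 0.381579
s = 1 + (scale-1)·z/height = 1 + (1.75-1)·7.25/19 = 1.286184
θ = twist·z/height = 41°·7.25/19 = 15.6447° = 0.273052 rad
cos θ = 0.962952, sin θ = 0.269672 (intermediates below are computed at full precision and shown rounded to 5 d.p.)
v1: (-5,4.5) → rotate → (-6.02828,2.98493) → ×s → (-7.75348,3.83917) → (-7.75,3.84)
v2: (-3,-3) → rotate → (-2.07984,-3.69787) → ×s → (-2.67506,-4.75614) → (-2.68,-4.76)
v3: (-1,-4) → rotate → (0.11573,-4.12148) → ×s → (0.14886,-5.30098) → (0.15,-5.30)
v4: (5,-3.5) → rotate → (5.75861,-2.02197) → ×s → (7.40664,-2.60063) → (7.41,-2.60)
v5: (5,0.5) → rotate → (4.67993,1.82984) → ×s → (6.01925,2.35350) → (6.02,2.35)
v6: (4,3) → rotate → (3.04279,3.96754) → ×s → (3.91359,5.10299) → (3.91,5.10)
v7: (0.5,5) → rotate → (-0.86688,4.94960) → ×s → (-1.11497,6.36609) → (-1.11,6.37)

Cross-section at z=7.25: (-7.75,3.84) (-2.68,-4.76) (0.15,-5.30) (7.41,-2.60) (6.02,2.35) (3.91,5.10) (-1.11,6.37)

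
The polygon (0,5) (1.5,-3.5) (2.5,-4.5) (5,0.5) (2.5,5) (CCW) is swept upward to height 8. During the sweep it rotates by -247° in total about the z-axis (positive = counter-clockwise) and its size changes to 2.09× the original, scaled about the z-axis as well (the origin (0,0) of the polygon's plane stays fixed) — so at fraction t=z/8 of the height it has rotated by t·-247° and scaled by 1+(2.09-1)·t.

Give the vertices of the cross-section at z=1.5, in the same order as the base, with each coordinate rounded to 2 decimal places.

t = z/height = 1.5/8 = 0.1875
s = 1 + (scale-1)·z/height = 1 + (2.09-1)·1.5/8 = 1.204375
θ = twist·z/height = -247°·1.5/8 = -46.3125° = -0.808306 rad
cos θ = 0.690725, sin θ = -0.723118 (intermediates below are computed at full precision and shown rounded to 5 d.p.)
v1: (0,5) → rotate → (3.61559,3.45362) → ×s → (4.35453,4.15946) → (4.35,4.16)
v2: (1.5,-3.5) → rotate → (-1.49483,-3.50221) → ×s → (-1.80033,-4.21798) → (-1.80,-4.22)
v3: (2.5,-4.5) → rotate → (-1.52722,-4.91606) → ×s → (-1.83934,-5.92077) → (-1.84,-5.92)
v4: (5,0.5) → rotate → (3.81518,-3.27023) → ×s → (4.59491,-3.93858) → (4.59,-3.94)
v5: (2.5,5) → rotate → (5.34240,1.64583) → ×s → (6.43425,1.98219) → (6.43,1.98)

Cross-section at z=1.5: (4.35,4.16) (-1.80,-4.22) (-1.84,-5.92) (4.59,-3.94) (6.43,1.98)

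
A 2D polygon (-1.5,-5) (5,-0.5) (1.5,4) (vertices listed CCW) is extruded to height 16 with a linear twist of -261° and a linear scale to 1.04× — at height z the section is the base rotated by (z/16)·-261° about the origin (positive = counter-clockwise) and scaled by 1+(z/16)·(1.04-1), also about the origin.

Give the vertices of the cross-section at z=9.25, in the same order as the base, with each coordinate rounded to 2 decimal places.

Cross-section at z=9.25: (-1.15,5.22) (-4.72,-2.04) (0.65,-4.32)

t = z/height = 9.25/16 = 0.578125
s = 1 + (scale-1)·z/height = 1 + (1.04-1)·9.25/16 = 1.023125
θ = twist·z/height = -261°·9.25/16 = -150.8906° = -2.633538 rad
cos θ = -0.873693, sin θ = -0.486478 (intermediates below are computed at full precision and shown rounded to 5 d.p.)
v1: (-1.5,-5) → rotate → (-1.12185,5.09818) → ×s → (-1.14780,5.21608) → (-1.15,5.22)
v2: (5,-0.5) → rotate → (-4.61170,-1.99555) → ×s → (-4.71835,-2.04169) → (-4.72,-2.04)
v3: (1.5,4) → rotate → (0.63537,-4.22449) → ×s → (0.65007,-4.32218) → (0.65,-4.32)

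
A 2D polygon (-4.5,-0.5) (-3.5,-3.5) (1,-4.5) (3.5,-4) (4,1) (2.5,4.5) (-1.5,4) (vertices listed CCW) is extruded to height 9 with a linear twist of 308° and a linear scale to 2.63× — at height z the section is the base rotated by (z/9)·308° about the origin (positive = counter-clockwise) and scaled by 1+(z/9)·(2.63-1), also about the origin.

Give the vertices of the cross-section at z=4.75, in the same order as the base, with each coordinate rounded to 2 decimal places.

Cross-section at z=4.75: (8.27,-1.62) (8.16,4.26) (0.73,8.54) (-3.98,9.05) (-7.66,0.46) (-6.95,-6.59) (0.43,-7.94)

t = z/height = 4.75/9 = 0.527778
s = 1 + (scale-1)·z/height = 1 + (2.63-1)·4.75/9 = 1.860278
θ = twist·z/height = 308°·4.75/9 = 162.5556° = 2.837130 rad
cos θ = -0.954008, sin θ = 0.299781 (intermediates below are computed at full precision and shown rounded to 5 d.p.)
v1: (-4.5,-0.5) → rotate → (4.44293,-0.87201) → ×s → (8.26508,-1.62218) → (8.27,-1.62)
v2: (-3.5,-3.5) → rotate → (4.38826,2.28980) → ×s → (8.16339,4.25965) → (8.16,4.26)
v3: (1,-4.5) → rotate → (0.39501,4.59282) → ×s → (0.73482,8.54392) → (0.73,8.54)
v4: (3.5,-4) → rotate → (-2.13990,4.86527) → ×s → (-3.98082,9.05075) → (-3.98,9.05)
v5: (4,1) → rotate → (-4.11581,0.24512) → ×s → (-7.65656,0.45598) → (-7.66,0.46)
v6: (2.5,4.5) → rotate → (-3.73403,-3.54358) → ×s → (-6.94634,-6.59205) → (-6.95,-6.59)
v7: (-1.5,4) → rotate → (0.23189,-4.26570) → ×s → (0.43138,-7.93539) → (0.43,-7.94)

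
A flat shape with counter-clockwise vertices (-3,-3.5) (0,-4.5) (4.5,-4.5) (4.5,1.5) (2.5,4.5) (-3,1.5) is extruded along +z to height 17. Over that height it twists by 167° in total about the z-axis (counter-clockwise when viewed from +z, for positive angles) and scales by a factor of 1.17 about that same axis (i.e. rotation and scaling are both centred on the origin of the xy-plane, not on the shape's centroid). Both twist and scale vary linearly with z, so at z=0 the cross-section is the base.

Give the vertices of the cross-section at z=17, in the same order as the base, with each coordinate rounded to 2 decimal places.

t = z/height = 17/17 = 1
s = 1 + (scale-1)·z/height = 1 + (1.17-1)·17/17 = 1.170000
θ = twist·z/height = 167°·17/17 = 167.0000° = 2.914700 rad
cos θ = -0.974370, sin θ = 0.224951 (intermediates below are computed at full precision and shown rounded to 5 d.p.)
v1: (-3,-3.5) → rotate → (3.71044,2.73544) → ×s → (4.34121,3.20047) → (4.34,3.20)
v2: (0,-4.5) → rotate → (1.01228,4.38467) → ×s → (1.18437,5.13006) → (1.18,5.13)
v3: (4.5,-4.5) → rotate → (-3.37239,5.39695) → ×s → (-3.94569,6.31443) → (-3.95,6.31)
v4: (4.5,1.5) → rotate → (-4.72209,-0.44928) → ×s → (-5.52485,-0.52565) → (-5.52,-0.53)
v5: (2.5,4.5) → rotate → (-3.44820,-3.82229) → ×s → (-4.03440,-4.47208) → (-4.03,-4.47)
v6: (-3,1.5) → rotate → (2.58568,-2.13641) → ×s → (3.02525,-2.49960) → (3.03,-2.50)

Cross-section at z=17: (4.34,3.20) (1.18,5.13) (-3.95,6.31) (-5.52,-0.53) (-4.03,-4.47) (3.03,-2.50)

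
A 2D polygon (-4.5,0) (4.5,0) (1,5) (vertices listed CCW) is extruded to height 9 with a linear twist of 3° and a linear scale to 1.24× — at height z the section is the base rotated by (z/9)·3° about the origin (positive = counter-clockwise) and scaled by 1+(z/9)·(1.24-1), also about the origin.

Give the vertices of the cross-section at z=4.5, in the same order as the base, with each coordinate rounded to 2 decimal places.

Cross-section at z=4.5: (-5.04,-0.13) (5.04,0.13) (0.97,5.63)

t = z/height = 4.5/9 = 0.5
s = 1 + (scale-1)·z/height = 1 + (1.24-1)·4.5/9 = 1.120000
θ = twist·z/height = 3°·4.5/9 = 1.5000° = 0.026180 rad
cos θ = 0.999657, sin θ = 0.026177 (intermediates below are computed at full precision and shown rounded to 5 d.p.)
v1: (-4.5,0) → rotate → (-4.49846,-0.11780) → ×s → (-5.03827,-0.13193) → (-5.04,-0.13)
v2: (4.5,0) → rotate → (4.49846,0.11780) → ×s → (5.03827,0.13193) → (5.04,0.13)
v3: (1,5) → rotate → (0.86877,5.02446) → ×s → (0.97303,5.62740) → (0.97,5.63)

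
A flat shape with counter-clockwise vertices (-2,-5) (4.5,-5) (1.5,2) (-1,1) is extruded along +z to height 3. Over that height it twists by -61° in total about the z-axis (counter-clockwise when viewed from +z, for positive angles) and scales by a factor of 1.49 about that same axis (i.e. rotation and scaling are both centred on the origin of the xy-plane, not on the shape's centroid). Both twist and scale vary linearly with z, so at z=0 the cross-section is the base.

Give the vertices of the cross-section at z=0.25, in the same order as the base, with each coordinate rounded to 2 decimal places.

Cross-section at z=0.25: (-2.53,-5.00) (4.20,-5.60) (1.74,1.94) (-0.94,1.13)

t = z/height = 0.25/3 = 0.0833333
s = 1 + (scale-1)·z/height = 1 + (1.49-1)·0.25/3 = 1.040833
θ = twist·z/height = -61°·0.25/3 = -5.0833° = -0.088721 rad
cos θ = 0.996067, sin θ = -0.088605 (intermediates below are computed at full precision and shown rounded to 5 d.p.)
v1: (-2,-5) → rotate → (-2.43516,-4.80313) → ×s → (-2.53459,-4.99925) → (-2.53,-5.00)
v2: (4.5,-5) → rotate → (4.03928,-5.37905) → ×s → (4.20422,-5.59870) → (4.20,-5.60)
v3: (1.5,2) → rotate → (1.67131,1.85923) → ×s → (1.73955,1.93515) → (1.74,1.94)
v4: (-1,1) → rotate → (-0.90746,1.08467) → ×s → (-0.94452,1.12896) → (-0.94,1.13)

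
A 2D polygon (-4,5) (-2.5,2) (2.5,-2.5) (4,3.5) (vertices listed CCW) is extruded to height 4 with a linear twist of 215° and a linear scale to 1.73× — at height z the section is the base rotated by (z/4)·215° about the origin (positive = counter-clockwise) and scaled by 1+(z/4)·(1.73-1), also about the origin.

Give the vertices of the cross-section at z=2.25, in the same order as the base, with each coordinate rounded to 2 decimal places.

t = z/height = 2.25/4 = 0.5625
s = 1 + (scale-1)·z/height = 1 + (1.73-1)·2.25/4 = 1.410625
θ = twist·z/height = 215°·2.25/4 = 120.9375° = 2.110758 rad
cos θ = -0.514103, sin θ = 0.857729 (intermediates below are computed at full precision and shown rounded to 5 d.p.)
v1: (-4,5) → rotate → (-2.23223,-6.00143) → ×s → (-3.14884,-8.46576) → (-3.15,-8.47)
v2: (-2.5,2) → rotate → (-0.43020,-3.17253) → ×s → (-0.60685,-4.47525) → (-0.61,-4.48)
v3: (2.5,-2.5) → rotate → (0.85906,3.42958) → ×s → (1.21182,4.83785) → (1.21,4.84)
v4: (4,3.5) → rotate → (-5.05846,1.63155) → ×s → (-7.13559,2.30151) → (-7.14,2.30)

Cross-section at z=2.25: (-3.15,-8.47) (-0.61,-4.48) (1.21,4.84) (-7.14,2.30)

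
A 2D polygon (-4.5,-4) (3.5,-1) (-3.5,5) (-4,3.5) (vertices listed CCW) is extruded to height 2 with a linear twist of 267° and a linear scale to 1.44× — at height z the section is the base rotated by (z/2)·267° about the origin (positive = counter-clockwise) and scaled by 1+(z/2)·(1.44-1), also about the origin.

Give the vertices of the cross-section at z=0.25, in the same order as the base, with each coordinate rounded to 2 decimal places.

Cross-section at z=0.25: (-1.64,-6.14) (3.66,1.15) (-5.99,2.37) (-5.56,0.76)

t = z/height = 0.25/2 = 0.125
s = 1 + (scale-1)·z/height = 1 + (1.44-1)·0.25/2 = 1.055000
θ = twist·z/height = 267°·0.25/2 = 33.3750° = 0.582504 rad
cos θ = 0.835088, sin θ = 0.550116 (intermediates below are computed at full precision and shown rounded to 5 d.p.)
v1: (-4.5,-4) → rotate → (-1.55743,-5.81588) → ×s → (-1.64309,-6.13575) → (-1.64,-6.14)
v2: (3.5,-1) → rotate → (3.47292,1.09032) → ×s → (3.66394,1.15029) → (3.66,1.15)
v3: (-3.5,5) → rotate → (-5.67339,2.25003) → ×s → (-5.98543,2.37378) → (-5.99,2.37)
v4: (-4,3.5) → rotate → (-5.26576,0.72234) → ×s → (-5.55538,0.76207) → (-5.56,0.76)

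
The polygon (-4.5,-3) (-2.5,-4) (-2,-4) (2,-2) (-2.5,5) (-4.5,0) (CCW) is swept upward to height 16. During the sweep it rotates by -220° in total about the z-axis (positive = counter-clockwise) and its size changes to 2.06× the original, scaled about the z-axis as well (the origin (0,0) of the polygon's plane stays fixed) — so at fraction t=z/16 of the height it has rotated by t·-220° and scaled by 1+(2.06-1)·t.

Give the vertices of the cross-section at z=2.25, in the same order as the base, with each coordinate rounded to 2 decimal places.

t = z/height = 2.25/16 = 0.140625
s = 1 + (scale-1)·z/height = 1 + (2.06-1)·2.25/16 = 1.149063
θ = twist·z/height = -220°·2.25/16 = -30.9375° = -0.539961 rad
cos θ = 0.857729, sin θ = -0.514103 (intermediates below are computed at full precision and shown rounded to 5 d.p.)
v1: (-4.5,-3) → rotate → (-5.40209,-0.25972) → ×s → (-6.20734,-0.29844) → (-6.21,-0.30)
v2: (-2.5,-4) → rotate → (-4.20073,-2.14566) → ×s → (-4.82690,-2.46549) → (-4.83,-2.47)
v3: (-2,-4) → rotate → (-3.77187,-2.40271) → ×s → (-4.33411,-2.76086) → (-4.33,-2.76)
v4: (2,-2) → rotate → (0.68725,-2.74366) → ×s → (0.78970,-3.15264) → (0.79,-3.15)
v5: (-2.5,5) → rotate → (0.42619,5.57390) → ×s → (0.48972,6.40476) → (0.49,6.40)
v6: (-4.5,0) → rotate → (-3.85978,2.31346) → ×s → (-4.43513,2.65831) → (-4.44,2.66)

Cross-section at z=2.25: (-6.21,-0.30) (-4.83,-2.47) (-4.33,-2.76) (0.79,-3.15) (0.49,6.40) (-4.44,2.66)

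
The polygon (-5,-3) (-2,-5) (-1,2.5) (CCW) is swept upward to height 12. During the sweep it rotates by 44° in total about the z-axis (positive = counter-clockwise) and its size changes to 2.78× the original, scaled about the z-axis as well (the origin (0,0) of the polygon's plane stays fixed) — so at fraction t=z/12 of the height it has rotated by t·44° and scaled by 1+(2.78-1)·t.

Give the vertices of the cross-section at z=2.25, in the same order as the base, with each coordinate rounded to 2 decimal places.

t = z/height = 2.25/12 = 0.1875
s = 1 + (scale-1)·z/height = 1 + (2.78-1)·2.25/12 = 1.333750
θ = twist·z/height = 44°·2.25/12 = 8.2500° = 0.143990 rad
cos θ = 0.989651, sin θ = 0.143493 (intermediates below are computed at full precision and shown rounded to 5 d.p.)
v1: (-5,-3) → rotate → (-4.51778,-3.68642) → ×s → (-6.02559,-4.91676) → (-6.03,-4.92)
v2: (-2,-5) → rotate → (-1.26184,-5.23524) → ×s → (-1.68298,-6.98250) → (-1.68,-6.98)
v3: (-1,2.5) → rotate → (-1.34838,2.33064) → ×s → (-1.79841,3.10849) → (-1.80,3.11)

Cross-section at z=2.25: (-6.03,-4.92) (-1.68,-6.98) (-1.80,3.11)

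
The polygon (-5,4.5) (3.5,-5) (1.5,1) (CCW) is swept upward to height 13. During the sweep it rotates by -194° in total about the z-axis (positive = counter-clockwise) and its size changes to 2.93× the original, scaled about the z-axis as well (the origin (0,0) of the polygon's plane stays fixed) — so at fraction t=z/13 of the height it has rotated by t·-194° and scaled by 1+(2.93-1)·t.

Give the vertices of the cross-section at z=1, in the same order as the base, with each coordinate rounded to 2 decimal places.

Cross-section at z=1: (-4.22,6.47) (2.41,-6.58) (1.96,0.67)

t = z/height = 1/13 = 0.0769231
s = 1 + (scale-1)·z/height = 1 + (2.93-1)·1/13 = 1.148462
θ = twist·z/height = -194°·1/13 = -14.9231° = -0.260457 rad
cos θ = 0.966272, sin θ = -0.257522 (intermediates below are computed at full precision and shown rounded to 5 d.p.)
v1: (-5,4.5) → rotate → (-3.67251,5.63584) → ×s → (-4.21774,6.47254) → (-4.22,6.47)
v2: (3.5,-5) → rotate → (2.09434,-5.73269) → ×s → (2.40527,-6.58377) → (2.41,-6.58)
v3: (1.5,1) → rotate → (1.70693,0.57999) → ×s → (1.96034,0.66610) → (1.96,0.67)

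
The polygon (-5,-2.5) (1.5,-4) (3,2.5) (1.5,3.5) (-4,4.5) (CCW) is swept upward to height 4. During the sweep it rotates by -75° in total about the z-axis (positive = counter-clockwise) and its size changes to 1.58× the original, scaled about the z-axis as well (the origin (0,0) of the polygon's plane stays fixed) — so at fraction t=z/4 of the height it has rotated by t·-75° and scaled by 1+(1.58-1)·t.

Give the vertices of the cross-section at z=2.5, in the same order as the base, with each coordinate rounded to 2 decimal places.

t = z/height = 2.5/4 = 0.625
s = 1 + (scale-1)·z/height = 1 + (1.58-1)·2.5/4 = 1.362500
θ = twist·z/height = -75°·2.5/4 = -46.8750° = -0.818123 rad
cos θ = 0.683592, sin θ = -0.729864 (intermediates below are computed at full precision and shown rounded to 5 d.p.)
v1: (-5,-2.5) → rotate → (-5.24262,1.94034) → ×s → (-7.14307,2.64371) → (-7.14,2.64)
v2: (1.5,-4) → rotate → (-1.89407,-3.82917) → ×s → (-2.58067,-5.21724) → (-2.58,-5.22)
v3: (3,2.5) → rotate → (3.87544,-0.48061) → ×s → (5.28028,-0.65483) → (5.28,-0.65)
v4: (1.5,3.5) → rotate → (3.57991,1.29778) → ×s → (4.87763,1.76822) → (4.88,1.77)
v5: (-4,4.5) → rotate → (0.55002,5.99562) → ×s → (0.74940,8.16903) → (0.75,8.17)

Cross-section at z=2.5: (-7.14,2.64) (-2.58,-5.22) (5.28,-0.65) (4.88,1.77) (0.75,8.17)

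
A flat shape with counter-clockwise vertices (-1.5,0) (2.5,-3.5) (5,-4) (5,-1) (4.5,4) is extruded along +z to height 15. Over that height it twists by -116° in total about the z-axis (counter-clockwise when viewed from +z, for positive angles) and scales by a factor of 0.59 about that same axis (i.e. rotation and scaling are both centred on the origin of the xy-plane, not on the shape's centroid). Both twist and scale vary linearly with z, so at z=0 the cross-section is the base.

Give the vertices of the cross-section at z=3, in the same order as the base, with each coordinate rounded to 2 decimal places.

Cross-section at z=3: (-1.27,0.54) (0.84,-3.86) (2.77,-5.18) (3.86,-2.65) (5.24,1.75)

t = z/height = 3/15 = 0.2
s = 1 + (scale-1)·z/height = 1 + (0.59-1)·3/15 = 0.918000
θ = twist·z/height = -116°·3/15 = -23.2000° = -0.404916 rad
cos θ = 0.919135, sin θ = -0.393942 (intermediates below are computed at full precision and shown rounded to 5 d.p.)
v1: (-1.5,0) → rotate → (-1.37870,0.59091) → ×s → (-1.26565,0.54246) → (-1.27,0.54)
v2: (2.5,-3.5) → rotate → (0.91904,-4.20183) → ×s → (0.84368,-3.85728) → (0.84,-3.86)
v3: (5,-4) → rotate → (3.01991,-5.64625) → ×s → (2.77228,-5.18326) → (2.77,-5.18)
v4: (5,-1) → rotate → (4.20173,-2.88884) → ×s → (3.85719,-2.65196) → (3.86,-2.65)
v5: (4.5,4) → rotate → (5.71188,1.90380) → ×s → (5.24350,1.74769) → (5.24,1.75)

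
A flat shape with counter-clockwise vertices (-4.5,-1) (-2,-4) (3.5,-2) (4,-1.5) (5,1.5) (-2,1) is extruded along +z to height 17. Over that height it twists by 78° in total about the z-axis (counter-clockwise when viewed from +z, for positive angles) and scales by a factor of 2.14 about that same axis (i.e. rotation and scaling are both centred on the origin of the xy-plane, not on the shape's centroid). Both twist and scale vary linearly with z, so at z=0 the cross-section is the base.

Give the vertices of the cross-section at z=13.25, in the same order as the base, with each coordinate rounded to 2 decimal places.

Cross-section at z=13.25: (-2.50,-8.34) (4.75,-6.98) (6.52,3.93) (6.16,5.21) (2.13,9.62) (-3.49,-2.38)

t = z/height = 13.25/17 = 0.779412
s = 1 + (scale-1)·z/height = 1 + (2.14-1)·13.25/17 = 1.888529
θ = twist·z/height = 78°·13.25/17 = 60.7941° = 1.061058 rad
cos θ = 0.487949, sin θ = 0.872872 (intermediates below are computed at full precision and shown rounded to 5 d.p.)
v1: (-4.5,-1) → rotate → (-1.32290,-4.41587) → ×s → (-2.49834,-8.33951) → (-2.50,-8.34)
v2: (-2,-4) → rotate → (2.51559,-3.69754) → ×s → (4.75076,-6.98292) → (4.75,-6.98)
v3: (3.5,-2) → rotate → (3.45357,2.07915) → ×s → (6.52216,3.92654) → (6.52,3.93)
v4: (4,-1.5) → rotate → (3.26111,2.75956) → ×s → (6.15869,5.21152) → (6.16,5.21)
v5: (5,1.5) → rotate → (1.13044,5.09628) → ×s → (2.13487,9.62448) → (2.13,9.62)
v6: (-2,1) → rotate → (-1.84877,-1.25779) → ×s → (-3.49146,-2.37538) → (-3.49,-2.38)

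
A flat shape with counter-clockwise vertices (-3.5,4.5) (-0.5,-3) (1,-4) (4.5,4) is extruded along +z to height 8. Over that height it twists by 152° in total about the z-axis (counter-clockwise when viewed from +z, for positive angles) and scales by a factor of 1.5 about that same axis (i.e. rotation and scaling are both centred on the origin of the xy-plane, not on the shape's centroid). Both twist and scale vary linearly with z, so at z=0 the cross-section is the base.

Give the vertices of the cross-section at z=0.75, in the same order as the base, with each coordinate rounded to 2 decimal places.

Cross-section at z=0.75: (-4.71,3.66) (0.27,-3.17) (2.05,-3.80) (3.54,5.22)

t = z/height = 0.75/8 = 0.09375
s = 1 + (scale-1)·z/height = 1 + (1.5-1)·0.75/8 = 1.046875
θ = twist·z/height = 152°·0.75/8 = 14.2500° = 0.248709 rad
cos θ = 0.969231, sin θ = 0.246153 (intermediates below are computed at full precision and shown rounded to 5 d.p.)
v1: (-3.5,4.5) → rotate → (-4.50000,3.50000) → ×s → (-4.71094,3.66407) → (-4.71,3.66)
v2: (-0.5,-3) → rotate → (0.25384,-3.03077) → ×s → (0.26574,-3.17284) → (0.27,-3.17)
v3: (1,-4) → rotate → (1.95384,-3.63077) → ×s → (2.04543,-3.80096) → (2.05,-3.80)
v4: (4.5,4) → rotate → (3.37693,4.98461) → ×s → (3.53522,5.21827) → (3.54,5.22)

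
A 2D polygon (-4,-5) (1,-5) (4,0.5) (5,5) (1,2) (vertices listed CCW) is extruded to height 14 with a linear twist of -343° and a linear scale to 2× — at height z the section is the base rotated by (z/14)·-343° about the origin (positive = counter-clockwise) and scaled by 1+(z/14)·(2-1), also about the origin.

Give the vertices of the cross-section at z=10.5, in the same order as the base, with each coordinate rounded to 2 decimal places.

Cross-section at z=10.5: (10.08,-4.90) (8.15,3.64) (-2.40,6.63) (-10.47,6.60) (-3.80,0.93)

t = z/height = 10.5/14 = 0.75
s = 1 + (scale-1)·z/height = 1 + (2-1)·10.5/14 = 1.750000
θ = twist·z/height = -343°·10.5/14 = -257.2500° = -4.489860 rad
cos θ = -0.220697, sin θ = 0.975342 (intermediates below are computed at full precision and shown rounded to 5 d.p.)
v1: (-4,-5) → rotate → (5.75950,-2.79788) → ×s → (10.07913,-4.89629) → (10.08,-4.90)
v2: (1,-5) → rotate → (4.65601,2.07883) → ×s → (8.14802,3.63795) → (8.15,3.64)
v3: (4,0.5) → rotate → (-1.37046,3.79102) → ×s → (-2.39831,6.63429) → (-2.40,6.63)
v4: (5,5) → rotate → (-5.98020,3.77322) → ×s → (-10.46535,6.60314) → (-10.47,6.60)
v5: (1,2) → rotate → (-2.17138,0.53395) → ×s → (-3.79992,0.93441) → (-3.80,0.93)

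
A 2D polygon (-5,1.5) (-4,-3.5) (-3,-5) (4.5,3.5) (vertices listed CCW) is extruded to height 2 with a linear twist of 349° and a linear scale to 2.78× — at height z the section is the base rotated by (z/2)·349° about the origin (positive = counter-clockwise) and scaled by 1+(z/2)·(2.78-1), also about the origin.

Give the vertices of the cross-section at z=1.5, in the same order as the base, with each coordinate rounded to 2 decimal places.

Cross-section at z=1.5: (5.14,11.05) (-6.75,10.42) (-10.55,8.61) (6.58,-11.57)

t = z/height = 1.5/2 = 0.75
s = 1 + (scale-1)·z/height = 1 + (2.78-1)·1.5/2 = 2.335000
θ = twist·z/height = 349°·1.5/2 = 261.7500° = 4.568399 rad
cos θ = -0.143493, sin θ = -0.989651 (intermediates below are computed at full precision and shown rounded to 5 d.p.)
v1: (-5,1.5) → rotate → (2.20194,4.73302) → ×s → (5.14153,11.05160) → (5.14,11.05)
v2: (-4,-3.5) → rotate → (-2.88981,4.46083) → ×s → (-6.74770,10.41604) → (-6.75,10.42)
v3: (-3,-5) → rotate → (-4.51778,3.68642) → ×s → (-10.54901,8.60778) → (-10.55,8.61)
v4: (4.5,3.5) → rotate → (2.81806,-4.95566) → ×s → (6.58018,-11.57146) → (6.58,-11.57)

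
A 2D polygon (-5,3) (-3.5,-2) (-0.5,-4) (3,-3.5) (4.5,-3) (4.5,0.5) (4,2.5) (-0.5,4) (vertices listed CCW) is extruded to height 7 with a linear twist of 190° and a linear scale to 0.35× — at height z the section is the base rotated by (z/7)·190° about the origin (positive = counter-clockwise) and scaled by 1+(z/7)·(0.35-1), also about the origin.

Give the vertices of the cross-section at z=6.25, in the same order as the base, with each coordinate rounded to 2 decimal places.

t = z/height = 6.25/7 = 0.892857
s = 1 + (scale-1)·z/height = 1 + (0.35-1)·6.25/7 = 0.419643
θ = twist·z/height = 190°·6.25/7 = 169.6429° = 2.960826 rad
cos θ = -0.983706, sin θ = 0.179783 (intermediates below are computed at full precision and shown rounded to 5 d.p.)
v1: (-5,3) → rotate → (4.37918,-3.85004) → ×s → (1.83769,-1.61564) → (1.84,-1.62)
v2: (-3.5,-2) → rotate → (3.80254,1.33817) → ×s → (1.59571,0.56155) → (1.60,0.56)
v3: (-0.5,-4) → rotate → (1.21099,3.84493) → ×s → (0.50818,1.61350) → (0.51,1.61)
v4: (3,-3.5) → rotate → (-2.32188,3.98232) → ×s → (-0.97436,1.67115) → (-0.97,1.67)
v5: (4.5,-3) → rotate → (-3.88733,3.76014) → ×s → (-1.63129,1.57792) → (-1.63,1.58)
v6: (4.5,0.5) → rotate → (-4.51657,0.31717) → ×s → (-1.89535,0.13310) → (-1.90,0.13)
v7: (4,2.5) → rotate → (-4.38428,-1.74013) → ×s → (-1.83983,-0.73023) → (-1.84,-0.73)
v8: (-0.5,4) → rotate → (-0.22728,-4.02472) → ×s → (-0.09538,-1.68894) → (-0.10,-1.69)

Cross-section at z=6.25: (1.84,-1.62) (1.60,0.56) (0.51,1.61) (-0.97,1.67) (-1.63,1.58) (-1.90,0.13) (-1.84,-0.73) (-0.10,-1.69)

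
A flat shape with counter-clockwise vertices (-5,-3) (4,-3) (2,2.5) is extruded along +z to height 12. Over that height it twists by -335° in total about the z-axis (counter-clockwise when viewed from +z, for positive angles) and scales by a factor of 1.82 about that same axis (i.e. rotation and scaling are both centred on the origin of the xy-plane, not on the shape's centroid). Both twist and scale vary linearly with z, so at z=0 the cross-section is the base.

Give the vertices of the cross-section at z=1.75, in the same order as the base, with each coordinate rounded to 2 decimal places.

Cross-section at z=1.75: (-6.21,2.01) (0.42,-5.58) (3.58,0.16)

t = z/height = 1.75/12 = 0.145833
s = 1 + (scale-1)·z/height = 1 + (1.82-1)·1.75/12 = 1.119583
θ = twist·z/height = -335°·1.75/12 = -48.8542° = -0.852666 rad
cos θ = 0.657978, sin θ = -0.753037 (intermediates below are computed at full precision and shown rounded to 5 d.p.)
v1: (-5,-3) → rotate → (-5.54900,1.79125) → ×s → (-6.21257,2.00546) → (-6.21,2.01)
v2: (4,-3) → rotate → (0.37280,-4.98608) → ×s → (0.41738,-5.58234) → (0.42,-5.58)
v3: (2,2.5) → rotate → (3.19855,0.13887) → ×s → (3.58104,0.15548) → (3.58,0.16)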